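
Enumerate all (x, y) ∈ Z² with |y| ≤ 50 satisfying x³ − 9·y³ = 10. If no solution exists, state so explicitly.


The equation is x³ - 9y³ = 10. For fixed y, x³ = 9·y³ + 10, so a solution requires the RHS to be a perfect cube.
Strategy: iterate y from -50 to 50, compute RHS = 9·y³ + 10, and check whether it is a (positive or negative) perfect cube.
Check small values of y:
  y = 0: RHS = 10 is not a perfect cube.
  y = 1: RHS = 19 is not a perfect cube.
  y = -1: RHS = 1 = (1)³ ⇒ x = 1 works.
  y = 2: RHS = 82 is not a perfect cube.
  y = -2: RHS = -62 is not a perfect cube.
  y = 3: RHS = 253 is not a perfect cube.
  y = -3: RHS = -233 is not a perfect cube.
Continuing the search up to |y| = 50 finds no further solutions beyond those listed.
Collected solutions: (1, -1).

Solutions (with |y| ≤ 50): (1, -1).


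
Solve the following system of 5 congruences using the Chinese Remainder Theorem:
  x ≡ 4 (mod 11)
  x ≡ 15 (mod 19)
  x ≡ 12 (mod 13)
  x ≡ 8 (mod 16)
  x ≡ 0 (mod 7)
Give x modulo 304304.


Product of moduli M = 11 · 19 · 13 · 16 · 7 = 304304.
Merge one congruence at a time:
  Start: x ≡ 4 (mod 11).
  Combine with x ≡ 15 (mod 19); new modulus lcm = 209.
    Write x = 4 + 11·t and substitute into x ≡ 15 (mod 19): 11·t ≡ 15 − 4 = 11 (mod 19).
    The inverse of 11 mod 19 is 7 (since 11·7 = 77 = 4·19 + 1), so t ≡ 7·11 = 77 ≡ 1 (mod 19).
    Then x = 4 + 11·1 = 15, valid modulo lcm(11, 19) = 209: x ≡ 15 (mod 209).
  Combine with x ≡ 12 (mod 13); new modulus lcm = 2717.
    Write x = 15 + 209·t and substitute into x ≡ 12 (mod 13): 209·t ≡ 12 − 15 = -3 (mod 13).
    Reduce coefficients mod 13: 1·t ≡ 10 (mod 13).
    So t ≡ 10 (mod 13).
    Then x = 15 + 209·10 = 2105, valid modulo lcm(209, 13) = 2717: x ≡ 2105 (mod 2717).
  Combine with x ≡ 8 (mod 16); new modulus lcm = 43472.
    Write x = 2105 + 2717·t and substitute into x ≡ 8 (mod 16): 2717·t ≡ 8 − 2105 = -2097 (mod 16).
    Reduce coefficients mod 16: 13·t ≡ 15 (mod 16).
    The inverse of 13 mod 16 is 5 (since 13·5 = 65 = 4·16 + 1), so t ≡ 5·15 = 75 ≡ 11 (mod 16).
    Then x = 2105 + 2717·11 = 31992, valid modulo lcm(2717, 16) = 43472: x ≡ 31992 (mod 43472).
  Combine with x ≡ 0 (mod 7); new modulus lcm = 304304.
    Write x = 31992 + 43472·t and substitute into x ≡ 0 (mod 7): 43472·t ≡ 0 − 31992 = -31992 (mod 7).
    Reduce coefficients mod 7: 2·t ≡ 5 (mod 7).
    The inverse of 2 mod 7 is 4 (since 2·4 = 8 = 1·7 + 1), so t ≡ 4·5 = 20 ≡ 6 (mod 7).
    Then x = 31992 + 43472·6 = 292824, valid modulo lcm(43472, 7) = 304304: x ≡ 292824 (mod 304304).
Verify against each original: 292824 mod 11 = 4, 292824 mod 19 = 15, 292824 mod 13 = 12, 292824 mod 16 = 8, 292824 mod 7 = 0.

x ≡ 292824 (mod 304304).


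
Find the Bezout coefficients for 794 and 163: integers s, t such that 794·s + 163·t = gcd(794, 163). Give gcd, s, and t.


Euclidean algorithm on (794, 163) — divide until remainder is 0:
  794 = 4 · 163 + 142
  163 = 1 · 142 + 21
  142 = 6 · 21 + 16
  21 = 1 · 16 + 5
  16 = 3 · 5 + 1
  5 = 5 · 1 + 0
gcd(794, 163) = 1.
Track Bezout coefficients alongside the remainders: start with r₀ = 794 = a·1 + b·0 (s = 1, t = 0) and r₁ = 163 = a·0 + b·1 (s = 0, t = 1); each new remainder r_{k+1} = r_{k-1} − q_k·r_k inherits s_{k+1} = s_{k-1} − q_k·s_k, t_{k+1} = t_{k-1} − q_k·t_k, so r_k = a·s_k + b·t_k at every step:
  q = 4: r = 142, s = 1 − 4·0 = 1, t = 0 − 4·1 = -4  (check: 794·1 + 163·(-4) = 142)
  q = 1: r = 21, s = 0 − 1·1 = -1, t = 1 − 1·(-4) = 5  (check: 794·(-1) + 163·5 = 21)
  q = 6: r = 16, s = 1 − 6·(-1) = 7, t = -4 − 6·5 = -34  (check: 794·7 + 163·(-34) = 16)
  q = 1: r = 5, s = -1 − 1·7 = -8, t = 5 − 1·(-34) = 39  (check: 794·(-8) + 163·39 = 5)
  q = 3: r = 1, s = 7 − 3·(-8) = 31, t = -34 − 3·39 = -151  (check: 794·31 + 163·(-151) = 1)
The row with r = 1 (the gcd) gives the Bezout coefficients s = 31, t = -151.
Result: 794 · (31) + 163 · (-151) = 1.

gcd(794, 163) = 1; s = 31, t = -151 (check: 794·31 + 163·(-151) = 1).


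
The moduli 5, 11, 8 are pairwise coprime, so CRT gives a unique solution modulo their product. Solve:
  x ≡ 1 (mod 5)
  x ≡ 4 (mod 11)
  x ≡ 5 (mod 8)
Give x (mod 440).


Moduli 5, 11, 8 are pairwise coprime; by CRT there is a unique solution modulo M = 5 · 11 · 8 = 440.
Solve pairwise, accumulating the modulus:
  Start with x ≡ 1 (mod 5).
  Combine with x ≡ 4 (mod 11): since gcd(5, 11) = 1, we get a unique residue mod 55.
    Write x = 1 + 5·t and substitute into x ≡ 4 (mod 11): 5·t ≡ 4 − 1 = 3 (mod 11).
    The inverse of 5 mod 11 is 9 (since 5·9 = 45 = 4·11 + 1), so t ≡ 9·3 = 27 ≡ 5 (mod 11).
    Then x = 1 + 5·5 = 26, valid modulo lcm(5, 11) = 55: x ≡ 26 (mod 55).
  Combine with x ≡ 5 (mod 8): since gcd(55, 8) = 1, we get a unique residue mod 440.
    Write x = 26 + 55·t and substitute into x ≡ 5 (mod 8): 55·t ≡ 5 − 26 = -21 (mod 8).
    Reduce coefficients mod 8: 7·t ≡ 3 (mod 8).
    The inverse of 7 mod 8 is 7 (since 7·7 = 49 = 6·8 + 1), so t ≡ 7·3 = 21 ≡ 5 (mod 8).
    Then x = 26 + 55·5 = 301, valid modulo lcm(55, 8) = 440: x ≡ 301 (mod 440).
Verify: 301 mod 5 = 1 ✓, 301 mod 11 = 4 ✓, 301 mod 8 = 5 ✓.

x ≡ 301 (mod 440).


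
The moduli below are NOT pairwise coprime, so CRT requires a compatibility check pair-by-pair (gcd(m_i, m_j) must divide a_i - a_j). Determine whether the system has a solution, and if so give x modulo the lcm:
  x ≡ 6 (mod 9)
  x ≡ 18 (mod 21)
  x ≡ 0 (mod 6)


Moduli 9, 21, 6 are not pairwise coprime, so CRT works modulo lcm(m_i) when all pairwise compatibility conditions hold.
Pairwise compatibility: gcd(m_i, m_j) must divide a_i - a_j for every pair.
Merge one congruence at a time:
  Start: x ≡ 6 (mod 9).
  Combine with x ≡ 18 (mod 21): gcd(9, 21) = 3; 18 - 6 = 12, which IS divisible by 3, so compatible.
    Write x = 6 + 9·t and substitute into x ≡ 18 (mod 21): 9·t ≡ 18 − 6 = 12 (mod 21).
    Divide the congruence (and modulus) by g = 3: 3·t ≡ 4 (mod 7).
    The inverse of 3 mod 7 is 5 (since 3·5 = 15 = 2·7 + 1), so t ≡ 5·4 = 20 ≡ 6 (mod 7).
    Then x = 6 + 9·6 = 60, valid modulo lcm(9, 21) = 63: x ≡ 60 (mod 63).
  Combine with x ≡ 0 (mod 6): gcd(63, 6) = 3; 0 - 60 = -60, which IS divisible by 3, so compatible.
    Write x = 60 + 63·t and substitute into x ≡ 0 (mod 6): 63·t ≡ 0 − 60 = -60 (mod 6).
    Divide the congruence (and modulus) by g = 3: 21·t ≡ -20 (mod 2).
    Reduce coefficients mod 2: 1·t ≡ 0 (mod 2).
    So t ≡ 0 (mod 2).
    Then x = 60 + 63·0 = 60, valid modulo lcm(63, 6) = 126: x ≡ 60 (mod 126).
Verify: 60 mod 9 = 6, 60 mod 21 = 18, 60 mod 6 = 0.

x ≡ 60 (mod 126).


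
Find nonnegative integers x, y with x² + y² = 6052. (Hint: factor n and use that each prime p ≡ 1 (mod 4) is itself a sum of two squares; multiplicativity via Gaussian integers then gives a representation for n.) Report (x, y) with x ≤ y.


Step 1: Factor n = 6052 = 2^2 · 17 · 89.
Step 2: Check the mod-4 condition on each prime factor: 2 = 2 (special); 17 ≡ 1 (mod 4), exponent 1; 89 ≡ 1 (mod 4), exponent 1.
All primes ≡ 3 (mod 4) appear to even exponent (or don't appear), so by the two-squares theorem n IS expressible as a sum of two squares.
Step 3: Build a representation. Group n = k² · m with k = 2 and m = 17 · 89 = 1513 (a product of primes ≡ 1 (mod 4)); a representation of m scales to one of n via (k·x)² + (k·y)² = k²(x² + y²). Each prime p ≡ 1 (mod 4) is itself a sum of two squares; find a² by testing p − a² for a perfect square:
  17: 17 − 1² = 16 = 4² ⇒ 17 = 1² + 4².
  89: 89 − 1² = 88, 89 − 2² = 85, 89 − 3² = 80, 89 − 4² = 73, 89 − 5² = 64 = 8² ⇒ 89 = 5² + 8².
  Combine using the Brahmagupta–Fibonacci identity (a² + b²)(c² + d²) = (ac − bd)² + (ad + bc)² = (ac + bd)² + (ad − bc)²:
  17 · 89 = 1513: from (1² + 4²)(5² + 8²), take (1·5 − 4·8, 1·8 + 4·5) = (5 − 32, 8 + 20) = (-27, 28); dropping signs (only squares matter) gives (27, 28); check 27² + 28² = 729 + 784 = 1513 ✓.
  Scale by k = 2: (2·27, 2·28) = (54, 56).
Step 4: Order so x ≤ y and verify: 54² + 56² = 2916 + 3136 = 6052 = n. ✓

n = 6052 = 54² + 56² (one valid representation with x ≤ y).


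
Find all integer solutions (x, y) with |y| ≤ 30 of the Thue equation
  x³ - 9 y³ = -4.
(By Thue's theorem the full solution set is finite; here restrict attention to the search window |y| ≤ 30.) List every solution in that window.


The equation is x³ - 9y³ = -4. For fixed y, x³ = 9·y³ − 4, so a solution requires the RHS to be a perfect cube.
Strategy: iterate y from -30 to 30, compute RHS = 9·y³ − 4, and check whether it is a (positive or negative) perfect cube.
Check small values of y:
  y = 0: RHS = -4 is not a perfect cube.
  y = 1: RHS = 5 is not a perfect cube.
  y = -1: RHS = -13 is not a perfect cube.
  y = 2: RHS = 68 is not a perfect cube.
  y = -2: RHS = -76 is not a perfect cube.
  y = 3: RHS = 239 is not a perfect cube.
  y = -3: RHS = -247 is not a perfect cube.
Continuing the search up to |y| = 30 finds no solutions either.
No (x, y) in the scanned range satisfies the equation.

No integer solutions with |y| ≤ 30.


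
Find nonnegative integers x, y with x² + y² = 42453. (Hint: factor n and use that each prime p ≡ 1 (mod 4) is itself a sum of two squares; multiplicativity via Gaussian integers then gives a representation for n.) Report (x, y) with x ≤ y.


Step 1: Factor n = 42453 = 3^2 · 53 · 89.
Step 2: Check the mod-4 condition on each prime factor: 3 ≡ 3 (mod 4), exponent 2 (must be even); 53 ≡ 1 (mod 4), exponent 1; 89 ≡ 1 (mod 4), exponent 1.
All primes ≡ 3 (mod 4) appear to even exponent (or don't appear), so by the two-squares theorem n IS expressible as a sum of two squares.
Step 3: Build a representation. Group n = k² · m with k = 3 and m = 53 · 89 = 4717 (a product of primes ≡ 1 (mod 4)); a representation of m scales to one of n via (k·x)² + (k·y)² = k²(x² + y²). Each prime p ≡ 1 (mod 4) is itself a sum of two squares; find a² by testing p − a² for a perfect square:
  53: 53 − 1² = 52, 53 − 2² = 49 = 7² ⇒ 53 = 2² + 7².
  89: 89 − 1² = 88, 89 − 2² = 85, 89 − 3² = 80, 89 − 4² = 73, 89 − 5² = 64 = 8² ⇒ 89 = 5² + 8².
  Combine using the Brahmagupta–Fibonacci identity (a² + b²)(c² + d²) = (ac − bd)² + (ad + bc)² = (ac + bd)² + (ad − bc)²:
  53 · 89 = 4717: from (2² + 7²)(5² + 8²), take (2·5 − 7·8, 2·8 + 7·5) = (10 − 56, 16 + 35) = (-46, 51); dropping signs (only squares matter) gives (46, 51); check 46² + 51² = 2116 + 2601 = 4717 ✓.
  Scale by k = 3: (3·46, 3·51) = (138, 153).
Step 4: Order so x ≤ y and verify: 138² + 153² = 19044 + 23409 = 42453 = n. ✓

n = 42453 = 138² + 153² (one valid representation with x ≤ y).


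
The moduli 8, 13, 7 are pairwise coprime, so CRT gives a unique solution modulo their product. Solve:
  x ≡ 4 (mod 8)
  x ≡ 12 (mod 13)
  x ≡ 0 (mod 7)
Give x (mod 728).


Moduli 8, 13, 7 are pairwise coprime; by CRT there is a unique solution modulo M = 8 · 13 · 7 = 728.
Solve pairwise, accumulating the modulus:
  Start with x ≡ 4 (mod 8).
  Combine with x ≡ 12 (mod 13): since gcd(8, 13) = 1, we get a unique residue mod 104.
    Write x = 4 + 8·t and substitute into x ≡ 12 (mod 13): 8·t ≡ 12 − 4 = 8 (mod 13).
    The inverse of 8 mod 13 is 5 (since 8·5 = 40 = 3·13 + 1), so t ≡ 5·8 = 40 ≡ 1 (mod 13).
    Then x = 4 + 8·1 = 12, valid modulo lcm(8, 13) = 104: x ≡ 12 (mod 104).
  Combine with x ≡ 0 (mod 7): since gcd(104, 7) = 1, we get a unique residue mod 728.
    Write x = 12 + 104·t and substitute into x ≡ 0 (mod 7): 104·t ≡ 0 − 12 = -12 (mod 7).
    Reduce coefficients mod 7: 6·t ≡ 2 (mod 7).
    The inverse of 6 mod 7 is 6 (since 6·6 = 36 = 5·7 + 1), so t ≡ 6·2 = 12 ≡ 5 (mod 7).
    Then x = 12 + 104·5 = 532, valid modulo lcm(104, 7) = 728: x ≡ 532 (mod 728).
Verify: 532 mod 8 = 4 ✓, 532 mod 13 = 12 ✓, 532 mod 7 = 0 ✓.

x ≡ 532 (mod 728).


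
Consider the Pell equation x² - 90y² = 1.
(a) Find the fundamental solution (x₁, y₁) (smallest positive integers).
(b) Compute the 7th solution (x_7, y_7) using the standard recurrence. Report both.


Step 1: Find the fundamental solution (x₁, y₁) of x² - 90y² = 1.
  Expand √90 as a continued fraction. a₀ = ⌊√90⌋ = 9; iterate m_{k+1} = d_k·a_k − m_k, d_{k+1} = (90 − m_{k+1}²)/d_k, a_{k+1} = ⌊(a₀ + m_{k+1})/d_{k+1}⌋ (starting m₀ = 0, d₀ = 1), with convergents p_k = a_k·p_{k-1} + p_{k-2}, q_k = a_k·q_{k-1} + q_{k-2} (p₋₁ = 1, q₋₁ = 0):
  k = 0: a₀ = 9; p₀/q₀ = 9/1; p₀² − 90·q₀² = 81 − 90 = -9.
  k = 1: m = 9, d = 9, a = ⌊(9 + 9)/9⌋ = 2; p/q = (2·9 + 1)/(2·1 + 0) = 19/2; p² − 90·q² = 361 − 360 = 1.
  The first convergent with p² − 90·q² = 1 gives the fundamental solution (x₁, y₁) = (19, 2).
Step 2: Apply the recurrence (x_{n+1}, y_{n+1}) = (x₁x_n + 90y₁y_n, x₁y_n + y₁x_n) repeatedly.
  From (x_1, y_1) = (19, 2): x_2 = 19·19 + 90·2·2 = 721; y_2 = 19·2 + 2·19 = 76.
  From (x_2, y_2) = (721, 76): x_3 = 19·721 + 90·2·76 = 27379; y_3 = 19·76 + 2·721 = 2886.
  From (x_3, y_3) = (27379, 2886): x_4 = 19·27379 + 90·2·2886 = 1039681; y_4 = 19·2886 + 2·27379 = 109592.
  From (x_4, y_4) = (1039681, 109592): x_5 = 19·1039681 + 90·2·109592 = 39480499; y_5 = 19·109592 + 2·1039681 = 4161610.
  From (x_5, y_5) = (39480499, 4161610): x_6 = 19·39480499 + 90·2·4161610 = 1499219281; y_6 = 19·4161610 + 2·39480499 = 158031588.
  From (x_6, y_6) = (1499219281, 158031588): x_7 = 19·1499219281 + 90·2·158031588 = 56930852179; y_7 = 19·158031588 + 2·1499219281 = 6001038734.
Step 3: Verify x_7² - 90·y_7² = 3241121929827149048041 - 3241121929827149048040 = 1 (should be 1). ✓

(x_1, y_1) = (19, 2); (x_7, y_7) = (56930852179, 6001038734).


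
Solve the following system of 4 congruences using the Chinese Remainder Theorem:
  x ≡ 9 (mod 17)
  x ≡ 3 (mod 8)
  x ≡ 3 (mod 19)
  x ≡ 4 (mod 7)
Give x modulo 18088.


Product of moduli M = 17 · 8 · 19 · 7 = 18088.
Merge one congruence at a time:
  Start: x ≡ 9 (mod 17).
  Combine with x ≡ 3 (mod 8); new modulus lcm = 136.
    Write x = 9 + 17·t and substitute into x ≡ 3 (mod 8): 17·t ≡ 3 − 9 = -6 (mod 8).
    Reduce coefficients mod 8: 1·t ≡ 2 (mod 8).
    So t ≡ 2 (mod 8).
    Then x = 9 + 17·2 = 43, valid modulo lcm(17, 8) = 136: x ≡ 43 (mod 136).
  Combine with x ≡ 3 (mod 19); new modulus lcm = 2584.
    Write x = 43 + 136·t and substitute into x ≡ 3 (mod 19): 136·t ≡ 3 − 43 = -40 (mod 19).
    Reduce coefficients mod 19: 3·t ≡ 17 (mod 19).
    The inverse of 3 mod 19 is 13 (since 3·13 = 39 = 2·19 + 1), so t ≡ 13·17 = 221 ≡ 12 (mod 19).
    Then x = 43 + 136·12 = 1675, valid modulo lcm(136, 19) = 2584: x ≡ 1675 (mod 2584).
  Combine with x ≡ 4 (mod 7); new modulus lcm = 18088.
    Write x = 1675 + 2584·t and substitute into x ≡ 4 (mod 7): 2584·t ≡ 4 − 1675 = -1671 (mod 7).
    Reduce coefficients mod 7: 1·t ≡ 2 (mod 7).
    So t ≡ 2 (mod 7).
    Then x = 1675 + 2584·2 = 6843, valid modulo lcm(2584, 7) = 18088: x ≡ 6843 (mod 18088).
Verify against each original: 6843 mod 17 = 9, 6843 mod 8 = 3, 6843 mod 19 = 3, 6843 mod 7 = 4.

x ≡ 6843 (mod 18088).


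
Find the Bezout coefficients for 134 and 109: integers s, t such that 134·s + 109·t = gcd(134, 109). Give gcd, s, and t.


Euclidean algorithm on (134, 109) — divide until remainder is 0:
  134 = 1 · 109 + 25
  109 = 4 · 25 + 9
  25 = 2 · 9 + 7
  9 = 1 · 7 + 2
  7 = 3 · 2 + 1
  2 = 2 · 1 + 0
gcd(134, 109) = 1.
Track Bezout coefficients alongside the remainders: start with r₀ = 134 = a·1 + b·0 (s = 1, t = 0) and r₁ = 109 = a·0 + b·1 (s = 0, t = 1); each new remainder r_{k+1} = r_{k-1} − q_k·r_k inherits s_{k+1} = s_{k-1} − q_k·s_k, t_{k+1} = t_{k-1} − q_k·t_k, so r_k = a·s_k + b·t_k at every step:
  q = 1: r = 25, s = 1 − 1·0 = 1, t = 0 − 1·1 = -1  (check: 134·1 + 109·(-1) = 25)
  q = 4: r = 9, s = 0 − 4·1 = -4, t = 1 − 4·(-1) = 5  (check: 134·(-4) + 109·5 = 9)
  q = 2: r = 7, s = 1 − 2·(-4) = 9, t = -1 − 2·5 = -11  (check: 134·9 + 109·(-11) = 7)
  q = 1: r = 2, s = -4 − 1·9 = -13, t = 5 − 1·(-11) = 16  (check: 134·(-13) + 109·16 = 2)
  q = 3: r = 1, s = 9 − 3·(-13) = 48, t = -11 − 3·16 = -59  (check: 134·48 + 109·(-59) = 1)
The row with r = 1 (the gcd) gives the Bezout coefficients s = 48, t = -59.
Result: 134 · (48) + 109 · (-59) = 1.

gcd(134, 109) = 1; s = 48, t = -59 (check: 134·48 + 109·(-59) = 1).


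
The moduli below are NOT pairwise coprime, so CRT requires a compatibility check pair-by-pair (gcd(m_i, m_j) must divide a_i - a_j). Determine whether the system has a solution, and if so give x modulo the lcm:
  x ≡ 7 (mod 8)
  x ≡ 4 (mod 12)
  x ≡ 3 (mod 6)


Moduli 8, 12, 6 are not pairwise coprime, so CRT works modulo lcm(m_i) when all pairwise compatibility conditions hold.
Pairwise compatibility: gcd(m_i, m_j) must divide a_i - a_j for every pair.
Merge one congruence at a time:
  Start: x ≡ 7 (mod 8).
  Combine with x ≡ 4 (mod 12): gcd(8, 12) = 4, and 4 - 7 = -3 is NOT divisible by 4.
    ⇒ system is inconsistent (no integer solution).

No solution (the system is inconsistent).


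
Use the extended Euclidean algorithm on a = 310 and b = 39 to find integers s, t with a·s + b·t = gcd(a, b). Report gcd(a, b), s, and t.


Euclidean algorithm on (310, 39) — divide until remainder is 0:
  310 = 7 · 39 + 37
  39 = 1 · 37 + 2
  37 = 18 · 2 + 1
  2 = 2 · 1 + 0
gcd(310, 39) = 1.
Track Bezout coefficients alongside the remainders: start with r₀ = 310 = a·1 + b·0 (s = 1, t = 0) and r₁ = 39 = a·0 + b·1 (s = 0, t = 1); each new remainder r_{k+1} = r_{k-1} − q_k·r_k inherits s_{k+1} = s_{k-1} − q_k·s_k, t_{k+1} = t_{k-1} − q_k·t_k, so r_k = a·s_k + b·t_k at every step:
  q = 7: r = 37, s = 1 − 7·0 = 1, t = 0 − 7·1 = -7  (check: 310·1 + 39·(-7) = 37)
  q = 1: r = 2, s = 0 − 1·1 = -1, t = 1 − 1·(-7) = 8  (check: 310·(-1) + 39·8 = 2)
  q = 18: r = 1, s = 1 − 18·(-1) = 19, t = -7 − 18·8 = -151  (check: 310·19 + 39·(-151) = 1)
The row with r = 1 (the gcd) gives the Bezout coefficients s = 19, t = -151.
Result: 310 · (19) + 39 · (-151) = 1.

gcd(310, 39) = 1; s = 19, t = -151 (check: 310·19 + 39·(-151) = 1).


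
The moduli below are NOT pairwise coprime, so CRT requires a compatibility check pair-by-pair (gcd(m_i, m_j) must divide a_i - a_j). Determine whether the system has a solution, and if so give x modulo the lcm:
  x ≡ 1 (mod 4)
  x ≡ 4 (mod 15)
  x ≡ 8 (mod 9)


Moduli 4, 15, 9 are not pairwise coprime, so CRT works modulo lcm(m_i) when all pairwise compatibility conditions hold.
Pairwise compatibility: gcd(m_i, m_j) must divide a_i - a_j for every pair.
Merge one congruence at a time:
  Start: x ≡ 1 (mod 4).
  Combine with x ≡ 4 (mod 15): gcd(4, 15) = 1; 4 - 1 = 3, which IS divisible by 1, so compatible.
    Write x = 1 + 4·t and substitute into x ≡ 4 (mod 15): 4·t ≡ 4 − 1 = 3 (mod 15).
    The inverse of 4 mod 15 is 4 (since 4·4 = 16 = 1·15 + 1), so t ≡ 4·3 = 12 ≡ 12 (mod 15).
    Then x = 1 + 4·12 = 49, valid modulo lcm(4, 15) = 60: x ≡ 49 (mod 60).
  Combine with x ≡ 8 (mod 9): gcd(60, 9) = 3, and 8 - 49 = -41 is NOT divisible by 3.
    ⇒ system is inconsistent (no integer solution).

No solution (the system is inconsistent).


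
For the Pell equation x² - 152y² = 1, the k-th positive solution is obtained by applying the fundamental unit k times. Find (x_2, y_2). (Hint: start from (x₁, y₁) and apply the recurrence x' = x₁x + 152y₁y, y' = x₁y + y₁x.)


Step 1: Find the fundamental solution (x₁, y₁) of x² - 152y² = 1.
  Expand √152 as a continued fraction. a₀ = ⌊√152⌋ = 12; iterate m_{k+1} = d_k·a_k − m_k, d_{k+1} = (152 − m_{k+1}²)/d_k, a_{k+1} = ⌊(a₀ + m_{k+1})/d_{k+1}⌋ (starting m₀ = 0, d₀ = 1), with convergents p_k = a_k·p_{k-1} + p_{k-2}, q_k = a_k·q_{k-1} + q_{k-2} (p₋₁ = 1, q₋₁ = 0):
  k = 0: a₀ = 12; p₀/q₀ = 12/1; p₀² − 152·q₀² = 144 − 152 = -8.
  k = 1: m = 12, d = 8, a = ⌊(12 + 12)/8⌋ = 3; p/q = (3·12 + 1)/(3·1 + 0) = 37/3; p² − 152·q² = 1369 − 1368 = 1.
  The first convergent with p² − 152·q² = 1 gives the fundamental solution (x₁, y₁) = (37, 3).
Step 2: Apply the recurrence (x_{n+1}, y_{n+1}) = (x₁x_n + 152y₁y_n, x₁y_n + y₁x_n) repeatedly.
  From (x_1, y_1) = (37, 3): x_2 = 37·37 + 152·3·3 = 2737; y_2 = 37·3 + 3·37 = 222.
Step 3: Verify x_2² - 152·y_2² = 7491169 - 7491168 = 1 (should be 1). ✓

(x_1, y_1) = (37, 3); (x_2, y_2) = (2737, 222).


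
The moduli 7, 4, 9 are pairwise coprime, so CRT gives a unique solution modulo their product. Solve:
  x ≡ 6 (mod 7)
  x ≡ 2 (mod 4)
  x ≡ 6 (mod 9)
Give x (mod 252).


Moduli 7, 4, 9 are pairwise coprime; by CRT there is a unique solution modulo M = 7 · 4 · 9 = 252.
Solve pairwise, accumulating the modulus:
  Start with x ≡ 6 (mod 7).
  Combine with x ≡ 2 (mod 4): since gcd(7, 4) = 1, we get a unique residue mod 28.
    Write x = 6 + 7·t and substitute into x ≡ 2 (mod 4): 7·t ≡ 2 − 6 = -4 (mod 4).
    Reduce coefficients mod 4: 3·t ≡ 0 (mod 4).
    The inverse of 3 mod 4 is 3 (since 3·3 = 9 = 2·4 + 1), so t ≡ 3·0 = 0 ≡ 0 (mod 4).
    Then x = 6 + 7·0 = 6, valid modulo lcm(7, 4) = 28: x ≡ 6 (mod 28).
  Combine with x ≡ 6 (mod 9): since gcd(28, 9) = 1, we get a unique residue mod 252.
    Write x = 6 + 28·t and substitute into x ≡ 6 (mod 9): 28·t ≡ 6 − 6 = 0 (mod 9).
    Reduce coefficients mod 9: 1·t ≡ 0 (mod 9).
    So t ≡ 0 (mod 9).
    Then x = 6 + 28·0 = 6, valid modulo lcm(28, 9) = 252: x ≡ 6 (mod 252).
Verify: 6 mod 7 = 6 ✓, 6 mod 4 = 2 ✓, 6 mod 9 = 6 ✓.

x ≡ 6 (mod 252).


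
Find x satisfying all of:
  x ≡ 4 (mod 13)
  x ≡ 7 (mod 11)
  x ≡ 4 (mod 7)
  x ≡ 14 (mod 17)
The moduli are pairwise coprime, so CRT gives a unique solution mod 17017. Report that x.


Product of moduli M = 13 · 11 · 7 · 17 = 17017.
Merge one congruence at a time:
  Start: x ≡ 4 (mod 13).
  Combine with x ≡ 7 (mod 11); new modulus lcm = 143.
    Write x = 4 + 13·t and substitute into x ≡ 7 (mod 11): 13·t ≡ 7 − 4 = 3 (mod 11).
    Reduce coefficients mod 11: 2·t ≡ 3 (mod 11).
    The inverse of 2 mod 11 is 6 (since 2·6 = 12 = 1·11 + 1), so t ≡ 6·3 = 18 ≡ 7 (mod 11).
    Then x = 4 + 13·7 = 95, valid modulo lcm(13, 11) = 143: x ≡ 95 (mod 143).
  Combine with x ≡ 4 (mod 7); new modulus lcm = 1001.
    Write x = 95 + 143·t and substitute into x ≡ 4 (mod 7): 143·t ≡ 4 − 95 = -91 (mod 7).
    Reduce coefficients mod 7: 3·t ≡ 0 (mod 7).
    The inverse of 3 mod 7 is 5 (since 3·5 = 15 = 2·7 + 1), so t ≡ 5·0 = 0 ≡ 0 (mod 7).
    Then x = 95 + 143·0 = 95, valid modulo lcm(143, 7) = 1001: x ≡ 95 (mod 1001).
  Combine with x ≡ 14 (mod 17); new modulus lcm = 17017.
    Write x = 95 + 1001·t and substitute into x ≡ 14 (mod 17): 1001·t ≡ 14 − 95 = -81 (mod 17).
    Reduce coefficients mod 17: 15·t ≡ 4 (mod 17).
    The inverse of 15 mod 17 is 8 (since 15·8 = 120 = 7·17 + 1), so t ≡ 8·4 = 32 ≡ 15 (mod 17).
    Then x = 95 + 1001·15 = 15110, valid modulo lcm(1001, 17) = 17017: x ≡ 15110 (mod 17017).
Verify against each original: 15110 mod 13 = 4, 15110 mod 11 = 7, 15110 mod 7 = 4, 15110 mod 17 = 14.

x ≡ 15110 (mod 17017).


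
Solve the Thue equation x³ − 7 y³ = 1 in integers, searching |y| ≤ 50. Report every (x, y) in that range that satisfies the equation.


The equation is x³ - 7y³ = 1. For fixed y, x³ = 7·y³ + 1, so a solution requires the RHS to be a perfect cube.
Strategy: iterate y from -50 to 50, compute RHS = 7·y³ + 1, and check whether it is a (positive or negative) perfect cube.
Check small values of y:
  y = 0: RHS = 1 = (1)³ ⇒ x = 1 works.
  y = 1: RHS = 8 = (2)³ ⇒ x = 2 works.
  y = -1: RHS = -6 is not a perfect cube.
  y = 2: RHS = 57 is not a perfect cube.
  y = -2: RHS = -55 is not a perfect cube.
  y = 3: RHS = 190 is not a perfect cube.
  y = -3: RHS = -188 is not a perfect cube.
Continuing the search up to |y| = 50 finds no further solutions beyond those listed.
Collected solutions: (1, 0), (2, 1).

Solutions (with |y| ≤ 50): (1, 0), (2, 1).


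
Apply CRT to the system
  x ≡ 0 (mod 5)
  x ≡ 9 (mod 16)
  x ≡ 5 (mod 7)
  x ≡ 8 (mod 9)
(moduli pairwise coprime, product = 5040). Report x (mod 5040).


Product of moduli M = 5 · 16 · 7 · 9 = 5040.
Merge one congruence at a time:
  Start: x ≡ 0 (mod 5).
  Combine with x ≡ 9 (mod 16); new modulus lcm = 80.
    Write x = 0 + 5·t and substitute into x ≡ 9 (mod 16): 5·t ≡ 9 − 0 = 9 (mod 16).
    The inverse of 5 mod 16 is 13 (since 5·13 = 65 = 4·16 + 1), so t ≡ 13·9 = 117 ≡ 5 (mod 16).
    Then x = 0 + 5·5 = 25, valid modulo lcm(5, 16) = 80: x ≡ 25 (mod 80).
  Combine with x ≡ 5 (mod 7); new modulus lcm = 560.
    Write x = 25 + 80·t and substitute into x ≡ 5 (mod 7): 80·t ≡ 5 − 25 = -20 (mod 7).
    Reduce coefficients mod 7: 3·t ≡ 1 (mod 7).
    The inverse of 3 mod 7 is 5 (since 3·5 = 15 = 2·7 + 1), so t ≡ 5·1 = 5 ≡ 5 (mod 7).
    Then x = 25 + 80·5 = 425, valid modulo lcm(80, 7) = 560: x ≡ 425 (mod 560).
  Combine with x ≡ 8 (mod 9); new modulus lcm = 5040.
    Write x = 425 + 560·t and substitute into x ≡ 8 (mod 9): 560·t ≡ 8 − 425 = -417 (mod 9).
    Reduce coefficients mod 9: 2·t ≡ 6 (mod 9).
    The inverse of 2 mod 9 is 5 (since 2·5 = 10 = 1·9 + 1), so t ≡ 5·6 = 30 ≡ 3 (mod 9).
    Then x = 425 + 560·3 = 2105, valid modulo lcm(560, 9) = 5040: x ≡ 2105 (mod 5040).
Verify against each original: 2105 mod 5 = 0, 2105 mod 16 = 9, 2105 mod 7 = 5, 2105 mod 9 = 8.

x ≡ 2105 (mod 5040).


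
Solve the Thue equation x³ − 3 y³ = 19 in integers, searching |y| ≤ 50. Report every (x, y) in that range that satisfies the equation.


The equation is x³ - 3y³ = 19. For fixed y, x³ = 3·y³ + 19, so a solution requires the RHS to be a perfect cube.
Strategy: iterate y from -50 to 50, compute RHS = 3·y³ + 19, and check whether it is a (positive or negative) perfect cube.
Check small values of y:
  y = 0: RHS = 19 is not a perfect cube.
  y = 1: RHS = 22 is not a perfect cube.
  y = -1: RHS = 16 is not a perfect cube.
  y = 2: RHS = 43 is not a perfect cube.
  y = -2: RHS = -5 is not a perfect cube.
  y = 3: RHS = 100 is not a perfect cube.
  y = -3: RHS = -62 is not a perfect cube.
Continuing the search up to |y| = 50 finds no solutions either.
No (x, y) in the scanned range satisfies the equation.

No integer solutions with |y| ≤ 50.


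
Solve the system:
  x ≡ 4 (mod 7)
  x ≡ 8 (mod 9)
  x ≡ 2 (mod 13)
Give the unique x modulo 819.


Moduli 7, 9, 13 are pairwise coprime; by CRT there is a unique solution modulo M = 7 · 9 · 13 = 819.
Solve pairwise, accumulating the modulus:
  Start with x ≡ 4 (mod 7).
  Combine with x ≡ 8 (mod 9): since gcd(7, 9) = 1, we get a unique residue mod 63.
    Write x = 4 + 7·t and substitute into x ≡ 8 (mod 9): 7·t ≡ 8 − 4 = 4 (mod 9).
    The inverse of 7 mod 9 is 4 (since 7·4 = 28 = 3·9 + 1), so t ≡ 4·4 = 16 ≡ 7 (mod 9).
    Then x = 4 + 7·7 = 53, valid modulo lcm(7, 9) = 63: x ≡ 53 (mod 63).
  Combine with x ≡ 2 (mod 13): since gcd(63, 13) = 1, we get a unique residue mod 819.
    Write x = 53 + 63·t and substitute into x ≡ 2 (mod 13): 63·t ≡ 2 − 53 = -51 (mod 13).
    Reduce coefficients mod 13: 11·t ≡ 1 (mod 13).
    The inverse of 11 mod 13 is 6 (since 11·6 = 66 = 5·13 + 1), so t ≡ 6·1 = 6 ≡ 6 (mod 13).
    Then x = 53 + 63·6 = 431, valid modulo lcm(63, 13) = 819: x ≡ 431 (mod 819).
Verify: 431 mod 7 = 4 ✓, 431 mod 9 = 8 ✓, 431 mod 13 = 2 ✓.

x ≡ 431 (mod 819).


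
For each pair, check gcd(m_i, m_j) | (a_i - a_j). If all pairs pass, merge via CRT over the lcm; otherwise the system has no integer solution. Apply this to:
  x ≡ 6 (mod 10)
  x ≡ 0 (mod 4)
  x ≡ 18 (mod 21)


Moduli 10, 4, 21 are not pairwise coprime, so CRT works modulo lcm(m_i) when all pairwise compatibility conditions hold.
Pairwise compatibility: gcd(m_i, m_j) must divide a_i - a_j for every pair.
Merge one congruence at a time:
  Start: x ≡ 6 (mod 10).
  Combine with x ≡ 0 (mod 4): gcd(10, 4) = 2; 0 - 6 = -6, which IS divisible by 2, so compatible.
    Write x = 6 + 10·t and substitute into x ≡ 0 (mod 4): 10·t ≡ 0 − 6 = -6 (mod 4).
    Divide the congruence (and modulus) by g = 2: 5·t ≡ -3 (mod 2).
    Reduce coefficients mod 2: 1·t ≡ 1 (mod 2).
    So t ≡ 1 (mod 2).
    Then x = 6 + 10·1 = 16, valid modulo lcm(10, 4) = 20: x ≡ 16 (mod 20).
  Combine with x ≡ 18 (mod 21): gcd(20, 21) = 1; 18 - 16 = 2, which IS divisible by 1, so compatible.
    Write x = 16 + 20·t and substitute into x ≡ 18 (mod 21): 20·t ≡ 18 − 16 = 2 (mod 21).
    The inverse of 20 mod 21 is 20 (since 20·20 = 400 = 19·21 + 1), so t ≡ 20·2 = 40 ≡ 19 (mod 21).
    Then x = 16 + 20·19 = 396, valid modulo lcm(20, 21) = 420: x ≡ 396 (mod 420).
Verify: 396 mod 10 = 6, 396 mod 4 = 0, 396 mod 21 = 18.

x ≡ 396 (mod 420).


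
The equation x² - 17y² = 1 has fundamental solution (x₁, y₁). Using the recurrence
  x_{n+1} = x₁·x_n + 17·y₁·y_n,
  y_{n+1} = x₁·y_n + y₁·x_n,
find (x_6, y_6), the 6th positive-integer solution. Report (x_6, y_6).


Step 1: Find the fundamental solution (x₁, y₁) of x² - 17y² = 1.
  Expand √17 as a continued fraction. a₀ = ⌊√17⌋ = 4; iterate m_{k+1} = d_k·a_k − m_k, d_{k+1} = (17 − m_{k+1}²)/d_k, a_{k+1} = ⌊(a₀ + m_{k+1})/d_{k+1}⌋ (starting m₀ = 0, d₀ = 1), with convergents p_k = a_k·p_{k-1} + p_{k-2}, q_k = a_k·q_{k-1} + q_{k-2} (p₋₁ = 1, q₋₁ = 0):
  k = 0: a₀ = 4; p₀/q₀ = 4/1; p₀² − 17·q₀² = 16 − 17 = -1.
  k = 1: m = 4, d = 1, a = ⌊(4 + 4)/1⌋ = 8; p/q = (8·4 + 1)/(8·1 + 0) = 33/8; p² − 17·q² = 1089 − 1088 = 1.
  The first convergent with p² − 17·q² = 1 gives the fundamental solution (x₁, y₁) = (33, 8).
Step 2: Apply the recurrence (x_{n+1}, y_{n+1}) = (x₁x_n + 17y₁y_n, x₁y_n + y₁x_n) repeatedly.
  From (x_1, y_1) = (33, 8): x_2 = 33·33 + 17·8·8 = 2177; y_2 = 33·8 + 8·33 = 528.
  From (x_2, y_2) = (2177, 528): x_3 = 33·2177 + 17·8·528 = 143649; y_3 = 33·528 + 8·2177 = 34840.
  From (x_3, y_3) = (143649, 34840): x_4 = 33·143649 + 17·8·34840 = 9478657; y_4 = 33·34840 + 8·143649 = 2298912.
  From (x_4, y_4) = (9478657, 2298912): x_5 = 33·9478657 + 17·8·2298912 = 625447713; y_5 = 33·2298912 + 8·9478657 = 151693352.
  From (x_5, y_5) = (625447713, 151693352): x_6 = 33·625447713 + 17·8·151693352 = 41270070401; y_6 = 33·151693352 + 8·625447713 = 10009462320.
Step 3: Verify x_6² - 17·y_6² = 1703218710903496300801 - 1703218710903496300800 = 1 (should be 1). ✓

(x_1, y_1) = (33, 8); (x_6, y_6) = (41270070401, 10009462320).


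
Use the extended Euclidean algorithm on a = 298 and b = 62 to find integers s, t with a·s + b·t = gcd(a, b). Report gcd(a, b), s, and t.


Euclidean algorithm on (298, 62) — divide until remainder is 0:
  298 = 4 · 62 + 50
  62 = 1 · 50 + 12
  50 = 4 · 12 + 2
  12 = 6 · 2 + 0
gcd(298, 62) = 2.
Track Bezout coefficients alongside the remainders: start with r₀ = 298 = a·1 + b·0 (s = 1, t = 0) and r₁ = 62 = a·0 + b·1 (s = 0, t = 1); each new remainder r_{k+1} = r_{k-1} − q_k·r_k inherits s_{k+1} = s_{k-1} − q_k·s_k, t_{k+1} = t_{k-1} − q_k·t_k, so r_k = a·s_k + b·t_k at every step:
  q = 4: r = 50, s = 1 − 4·0 = 1, t = 0 − 4·1 = -4  (check: 298·1 + 62·(-4) = 50)
  q = 1: r = 12, s = 0 − 1·1 = -1, t = 1 − 1·(-4) = 5  (check: 298·(-1) + 62·5 = 12)
  q = 4: r = 2, s = 1 − 4·(-1) = 5, t = -4 − 4·5 = -24  (check: 298·5 + 62·(-24) = 2)
The row with r = 2 (the gcd) gives the Bezout coefficients s = 5, t = -24.
Result: 298 · (5) + 62 · (-24) = 2.

gcd(298, 62) = 2; s = 5, t = -24 (check: 298·5 + 62·(-24) = 2).


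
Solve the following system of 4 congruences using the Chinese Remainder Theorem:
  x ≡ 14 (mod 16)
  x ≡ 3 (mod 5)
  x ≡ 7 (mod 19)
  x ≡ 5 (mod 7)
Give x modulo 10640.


Product of moduli M = 16 · 5 · 19 · 7 = 10640.
Merge one congruence at a time:
  Start: x ≡ 14 (mod 16).
  Combine with x ≡ 3 (mod 5); new modulus lcm = 80.
    Write x = 14 + 16·t and substitute into x ≡ 3 (mod 5): 16·t ≡ 3 − 14 = -11 (mod 5).
    Reduce coefficients mod 5: 1·t ≡ 4 (mod 5).
    So t ≡ 4 (mod 5).
    Then x = 14 + 16·4 = 78, valid modulo lcm(16, 5) = 80: x ≡ 78 (mod 80).
  Combine with x ≡ 7 (mod 19); new modulus lcm = 1520.
    Write x = 78 + 80·t and substitute into x ≡ 7 (mod 19): 80·t ≡ 7 − 78 = -71 (mod 19).
    Reduce coefficients mod 19: 4·t ≡ 5 (mod 19).
    The inverse of 4 mod 19 is 5 (since 4·5 = 20 = 1·19 + 1), so t ≡ 5·5 = 25 ≡ 6 (mod 19).
    Then x = 78 + 80·6 = 558, valid modulo lcm(80, 19) = 1520: x ≡ 558 (mod 1520).
  Combine with x ≡ 5 (mod 7); new modulus lcm = 10640.
    Write x = 558 + 1520·t and substitute into x ≡ 5 (mod 7): 1520·t ≡ 5 − 558 = -553 (mod 7).
    Reduce coefficients mod 7: 1·t ≡ 0 (mod 7).
    So t ≡ 0 (mod 7).
    Then x = 558 + 1520·0 = 558, valid modulo lcm(1520, 7) = 10640: x ≡ 558 (mod 10640).
Verify against each original: 558 mod 16 = 14, 558 mod 5 = 3, 558 mod 19 = 7, 558 mod 7 = 5.

x ≡ 558 (mod 10640).


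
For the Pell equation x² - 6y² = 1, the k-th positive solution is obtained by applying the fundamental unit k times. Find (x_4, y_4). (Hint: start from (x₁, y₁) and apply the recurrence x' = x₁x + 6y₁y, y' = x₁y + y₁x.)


Step 1: Find the fundamental solution (x₁, y₁) of x² - 6y² = 1.
  Expand √6 as a continued fraction. a₀ = ⌊√6⌋ = 2; iterate m_{k+1} = d_k·a_k − m_k, d_{k+1} = (6 − m_{k+1}²)/d_k, a_{k+1} = ⌊(a₀ + m_{k+1})/d_{k+1}⌋ (starting m₀ = 0, d₀ = 1), with convergents p_k = a_k·p_{k-1} + p_{k-2}, q_k = a_k·q_{k-1} + q_{k-2} (p₋₁ = 1, q₋₁ = 0):
  k = 0: a₀ = 2; p₀/q₀ = 2/1; p₀² − 6·q₀² = 4 − 6 = -2.
  k = 1: m = 2, d = 2, a = ⌊(2 + 2)/2⌋ = 2; p/q = (2·2 + 1)/(2·1 + 0) = 5/2; p² − 6·q² = 25 − 24 = 1.
  The first convergent with p² − 6·q² = 1 gives the fundamental solution (x₁, y₁) = (5, 2).
Step 2: Apply the recurrence (x_{n+1}, y_{n+1}) = (x₁x_n + 6y₁y_n, x₁y_n + y₁x_n) repeatedly.
  From (x_1, y_1) = (5, 2): x_2 = 5·5 + 6·2·2 = 49; y_2 = 5·2 + 2·5 = 20.
  From (x_2, y_2) = (49, 20): x_3 = 5·49 + 6·2·20 = 485; y_3 = 5·20 + 2·49 = 198.
  From (x_3, y_3) = (485, 198): x_4 = 5·485 + 6·2·198 = 4801; y_4 = 5·198 + 2·485 = 1960.
Step 3: Verify x_4² - 6·y_4² = 23049601 - 23049600 = 1 (should be 1). ✓

(x_1, y_1) = (5, 2); (x_4, y_4) = (4801, 1960).


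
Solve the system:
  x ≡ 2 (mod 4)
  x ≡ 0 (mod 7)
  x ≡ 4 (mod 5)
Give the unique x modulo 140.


Moduli 4, 7, 5 are pairwise coprime; by CRT there is a unique solution modulo M = 4 · 7 · 5 = 140.
Solve pairwise, accumulating the modulus:
  Start with x ≡ 2 (mod 4).
  Combine with x ≡ 0 (mod 7): since gcd(4, 7) = 1, we get a unique residue mod 28.
    Write x = 2 + 4·t and substitute into x ≡ 0 (mod 7): 4·t ≡ 0 − 2 = -2 (mod 7).
    Reduce coefficients mod 7: 4·t ≡ 5 (mod 7).
    The inverse of 4 mod 7 is 2 (since 4·2 = 8 = 1·7 + 1), so t ≡ 2·5 = 10 ≡ 3 (mod 7).
    Then x = 2 + 4·3 = 14, valid modulo lcm(4, 7) = 28: x ≡ 14 (mod 28).
  Combine with x ≡ 4 (mod 5): since gcd(28, 5) = 1, we get a unique residue mod 140.
    Write x = 14 + 28·t and substitute into x ≡ 4 (mod 5): 28·t ≡ 4 − 14 = -10 (mod 5).
    Reduce coefficients mod 5: 3·t ≡ 0 (mod 5).
    The inverse of 3 mod 5 is 2 (since 3·2 = 6 = 1·5 + 1), so t ≡ 2·0 = 0 ≡ 0 (mod 5).
    Then x = 14 + 28·0 = 14, valid modulo lcm(28, 5) = 140: x ≡ 14 (mod 140).
Verify: 14 mod 4 = 2 ✓, 14 mod 7 = 0 ✓, 14 mod 5 = 4 ✓.

x ≡ 14 (mod 140).


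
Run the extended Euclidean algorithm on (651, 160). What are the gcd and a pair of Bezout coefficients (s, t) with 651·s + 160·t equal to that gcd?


Euclidean algorithm on (651, 160) — divide until remainder is 0:
  651 = 4 · 160 + 11
  160 = 14 · 11 + 6
  11 = 1 · 6 + 5
  6 = 1 · 5 + 1
  5 = 5 · 1 + 0
gcd(651, 160) = 1.
Track Bezout coefficients alongside the remainders: start with r₀ = 651 = a·1 + b·0 (s = 1, t = 0) and r₁ = 160 = a·0 + b·1 (s = 0, t = 1); each new remainder r_{k+1} = r_{k-1} − q_k·r_k inherits s_{k+1} = s_{k-1} − q_k·s_k, t_{k+1} = t_{k-1} − q_k·t_k, so r_k = a·s_k + b·t_k at every step:
  q = 4: r = 11, s = 1 − 4·0 = 1, t = 0 − 4·1 = -4  (check: 651·1 + 160·(-4) = 11)
  q = 14: r = 6, s = 0 − 14·1 = -14, t = 1 − 14·(-4) = 57  (check: 651·(-14) + 160·57 = 6)
  q = 1: r = 5, s = 1 − 1·(-14) = 15, t = -4 − 1·57 = -61  (check: 651·15 + 160·(-61) = 5)
  q = 1: r = 1, s = -14 − 1·15 = -29, t = 57 − 1·(-61) = 118  (check: 651·(-29) + 160·118 = 1)
The row with r = 1 (the gcd) gives the Bezout coefficients s = -29, t = 118.
Result: 651 · (-29) + 160 · (118) = 1.

gcd(651, 160) = 1; s = -29, t = 118 (check: 651·(-29) + 160·118 = 1).


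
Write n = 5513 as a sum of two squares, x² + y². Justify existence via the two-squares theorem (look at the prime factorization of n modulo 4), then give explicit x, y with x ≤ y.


Step 1: Factor n = 5513 = 37 · 149.
Step 2: Check the mod-4 condition on each prime factor: 37 ≡ 1 (mod 4), exponent 1; 149 ≡ 1 (mod 4), exponent 1.
All primes ≡ 3 (mod 4) appear to even exponent (or don't appear), so by the two-squares theorem n IS expressible as a sum of two squares.
Step 3: Build a representation. Here n = 37 · 149 is a product of primes ≡ 1 (mod 4). Each prime p ≡ 1 (mod 4) is itself a sum of two squares; find a² by testing p − a² for a perfect square:
  37: 37 − 1² = 36 = 6² ⇒ 37 = 1² + 6².
  149: 149 − 1² = 148, 149 − 2² = 145, 149 − 3² = 140, 149 − 4² = 133, 149 − 5² = 124, 149 − 6² = 113, 149 − 7² = 100 = 10² ⇒ 149 = 7² + 10².
  Combine using the Brahmagupta–Fibonacci identity (a² + b²)(c² + d²) = (ac − bd)² + (ad + bc)² = (ac + bd)² + (ad − bc)²:
  37 · 149 = 5513: from (1² + 6²)(7² + 10²), take (1·7 − 6·10, 1·10 + 6·7) = (7 − 60, 10 + 42) = (-53, 52); dropping signs (only squares matter) gives (53, 52); check 53² + 52² = 2809 + 2704 = 5513 ✓.
Step 4: Order so x ≤ y and verify: 52² + 53² = 2704 + 2809 = 5513 = n. ✓

n = 5513 = 52² + 53² (one valid representation with x ≤ y).


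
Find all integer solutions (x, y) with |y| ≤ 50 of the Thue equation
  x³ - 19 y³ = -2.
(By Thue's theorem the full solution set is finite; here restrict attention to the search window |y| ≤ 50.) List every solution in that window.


The equation is x³ - 19y³ = -2. For fixed y, x³ = 19·y³ − 2, so a solution requires the RHS to be a perfect cube.
Strategy: iterate y from -50 to 50, compute RHS = 19·y³ − 2, and check whether it is a (positive or negative) perfect cube.
Check small values of y:
  y = 0: RHS = -2 is not a perfect cube.
  y = 1: RHS = 17 is not a perfect cube.
  y = -1: RHS = -21 is not a perfect cube.
  y = 2: RHS = 150 is not a perfect cube.
  y = -2: RHS = -154 is not a perfect cube.
  y = 3: RHS = 511 is not a perfect cube.
  y = -3: RHS = -515 is not a perfect cube.
Continuing the search up to |y| = 50 finds no solutions either.
No (x, y) in the scanned range satisfies the equation.

No integer solutions with |y| ≤ 50.


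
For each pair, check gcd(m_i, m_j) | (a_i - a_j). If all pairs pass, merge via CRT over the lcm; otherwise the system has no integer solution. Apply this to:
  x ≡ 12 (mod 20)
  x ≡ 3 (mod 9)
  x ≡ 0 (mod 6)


Moduli 20, 9, 6 are not pairwise coprime, so CRT works modulo lcm(m_i) when all pairwise compatibility conditions hold.
Pairwise compatibility: gcd(m_i, m_j) must divide a_i - a_j for every pair.
Merge one congruence at a time:
  Start: x ≡ 12 (mod 20).
  Combine with x ≡ 3 (mod 9): gcd(20, 9) = 1; 3 - 12 = -9, which IS divisible by 1, so compatible.
    Write x = 12 + 20·t and substitute into x ≡ 3 (mod 9): 20·t ≡ 3 − 12 = -9 (mod 9).
    Reduce coefficients mod 9: 2·t ≡ 0 (mod 9).
    The inverse of 2 mod 9 is 5 (since 2·5 = 10 = 1·9 + 1), so t ≡ 5·0 = 0 ≡ 0 (mod 9).
    Then x = 12 + 20·0 = 12, valid modulo lcm(20, 9) = 180: x ≡ 12 (mod 180).
  Combine with x ≡ 0 (mod 6): gcd(180, 6) = 6; 0 - 12 = -12, which IS divisible by 6, so compatible.
    Write x = 12 + 180·t and substitute into x ≡ 0 (mod 6): 180·t ≡ 0 − 12 = -12 (mod 6).
    Divide the congruence (and modulus) by g = 6: 30·t ≡ -2 (mod 1).
    Modulo 1 every t works; take t = 0.
    Then x = 12 + 180·0 = 12, valid modulo lcm(180, 6) = 180: x ≡ 12 (mod 180).
Verify: 12 mod 20 = 12, 12 mod 9 = 3, 12 mod 6 = 0.

x ≡ 12 (mod 180).
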